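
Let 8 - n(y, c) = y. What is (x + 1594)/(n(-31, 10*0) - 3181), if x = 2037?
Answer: -3631/3142 ≈ -1.1556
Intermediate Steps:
n(y, c) = 8 - y
(x + 1594)/(n(-31, 10*0) - 3181) = (2037 + 1594)/((8 - 1*(-31)) - 3181) = 3631/((8 + 31) - 3181) = 3631/(39 - 3181) = 3631/(-3142) = 3631*(-1/3142) = -3631/3142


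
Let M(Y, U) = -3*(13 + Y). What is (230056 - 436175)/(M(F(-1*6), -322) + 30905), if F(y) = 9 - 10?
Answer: -206119/30869 ≈ -6.6772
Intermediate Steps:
F(y) = -1
M(Y, U) = -39 - 3*Y
(230056 - 436175)/(M(F(-1*6), -322) + 30905) = (230056 - 436175)/((-39 - 3*(-1)) + 30905) = -206119/((-39 + 3) + 30905) = -206119/(-36 + 30905) = -206119/30869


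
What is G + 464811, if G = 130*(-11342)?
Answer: -1009649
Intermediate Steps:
G = -1474460
G + 464811 = -1474460 + 464811 = -1009649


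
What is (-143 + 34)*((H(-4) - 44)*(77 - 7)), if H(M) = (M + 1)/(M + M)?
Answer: 1331435/4 ≈ 3.3286e+5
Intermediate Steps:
H(M) = (1 + M)/(2*M) (H(M) = (1 + M)/((2*M)) = (1 + M)*(1/(2*M)) = (1 + M)/(2*M))
(-143 + 34)*((H(-4) - 44)*(77 - 7)) = (-143 + 34)*(((½)*(1 - 4)/(-4) - 44)*(77 - 7)) = -109*((½)*(-¼)*(-3) - 44)*70 = -109*(3/8 - 44)*70 = -(-38041)*70/8 = -109*(-12215/4) = 1331435/4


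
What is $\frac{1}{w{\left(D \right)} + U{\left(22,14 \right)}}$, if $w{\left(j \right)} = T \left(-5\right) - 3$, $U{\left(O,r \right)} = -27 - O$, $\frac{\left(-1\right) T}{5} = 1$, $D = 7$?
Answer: $- \frac{1}{27} \approx -0.037037$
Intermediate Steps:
$T = -5$ ($T = \left(-5\right) 1 = -5$)
$w{\left(j \right)} = 22$ ($w{\left(j \right)} = \left(-5\right) \left(-5\right) - 3 = 25 - 3 = 22$)
$\frac{1}{w{\left(D \right)} + U{\left(22,14 \right)}} = \frac{1}{22 - 49} = \frac{1}{-27} = - \frac{1}{27}$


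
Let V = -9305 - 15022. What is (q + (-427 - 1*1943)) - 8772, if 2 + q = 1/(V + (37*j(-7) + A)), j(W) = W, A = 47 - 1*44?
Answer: -273952953/24583 ≈ -11144.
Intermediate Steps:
V = -24327
A = 3 (A = 47 - 44 = 3)
q = -49167/24583 (q = -2 + 1/(-24327 + (37*(-7) + 3)) = -2 + 1/(-24327 + (-259 + 3)) = -2 + 1/(-24327 - 256) = -2 + 1/(-24583) = -2 - 1/24583 = -49167/24583 ≈ -2.0000)
(q + (-427 - 1*1943)) - 8772 = (-49167/24583 + (-427 - 1*1943)) - 8772 = (-49167/24583 + (-427 - 1943)) - 8772 = (-49167/24583 - 2370) - 8772 = -58310877/24583 - 8772 = -273952953/24583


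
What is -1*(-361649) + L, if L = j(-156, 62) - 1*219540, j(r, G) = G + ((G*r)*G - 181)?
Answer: -457674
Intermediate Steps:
j(r, G) = -181 + G + r*G² (j(r, G) = G + (r*G² - 181) = G + (-181 + r*G²) = -181 + G + r*G²)
L = -819323 (L = (-181 + 62 - 156*62²) - 1*219540 = (-181 + 62 - 156*3844) - 219540 = (-181 + 62 - 599664) - 219540 = -599783 - 219540 = -819323)
-1*(-361649) + L = -1*(-361649) - 819323 = 361649 - 819323 = -457674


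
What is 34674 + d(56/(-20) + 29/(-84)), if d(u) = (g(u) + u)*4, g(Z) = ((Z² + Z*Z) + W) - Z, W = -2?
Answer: 766130341/22050 ≈ 34745.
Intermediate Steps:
g(Z) = -2 - Z + 2*Z² (g(Z) = ((Z² + Z*Z) - 2) - Z = ((Z² + Z²) - 2) - Z = (2*Z² - 2) - Z = (-2 + 2*Z²) - Z = -2 - Z + 2*Z²)
d(u) = -8 + 8*u² (d(u) = ((-2 - u + 2*u²) + u)*4 = (-2 + 2*u²)*4 = -8 + 8*u²)
34674 + d(56/(-20) + 29/(-84)) = 34674 + (-8 + 8*(56/(-20) + 29/(-84))²) = 34674 + (-8 + 8*(56*(-1/20) + 29*(-1/84))²) = 34674 + (-8 + 8*(-14/5 - 29/84)²) = 34674 + (-8 + 8*(-1321/420)²) = 34674 + (-8 + 8*(1745041/176400)) = 34674 + (-8 + 1745041/22050) = 34674 + 1568641/22050 = 766130341/22050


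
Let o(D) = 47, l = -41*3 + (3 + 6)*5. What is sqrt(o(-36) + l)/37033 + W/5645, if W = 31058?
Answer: 31058/5645 + I*sqrt(31)/37033 ≈ 5.5019 + 0.00015035*I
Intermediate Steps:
l = -78 (l = -123 + 9*5 = -123 + 45 = -78)
sqrt(o(-36) + l)/37033 + W/5645 = sqrt(47 - 78)/37033 + 31058/5645 = sqrt(-31)*(1/37033) + 31058*(1/5645) = (I*sqrt(31))*(1/37033) + 31058/5645 = I*sqrt(31)/37033 + 31058/5645 = 31058/5645 + I*sqrt(31)/37033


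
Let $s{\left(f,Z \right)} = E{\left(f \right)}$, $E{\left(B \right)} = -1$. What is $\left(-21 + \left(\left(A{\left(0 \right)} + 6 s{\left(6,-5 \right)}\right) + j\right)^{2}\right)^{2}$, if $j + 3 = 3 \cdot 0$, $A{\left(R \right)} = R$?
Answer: $3600$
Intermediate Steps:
$s{\left(f,Z \right)} = -1$
$j = -3$ ($j = -3 + 3 \cdot 0 = -3 + 0 = -3$)
$\left(-21 + \left(\left(A{\left(0 \right)} + 6 s{\left(6,-5 \right)}\right) + j\right)^{2}\right)^{2} = \left(-21 + \left(\left(0 + 6 \left(-1\right)\right) - 3\right)^{2}\right)^{2} = \left(-21 + \left(\left(0 - 6\right) - 3\right)^{2}\right)^{2} = \left(-21 + \left(-6 - 3\right)^{2}\right)^{2} = \left(-21 + \left(-9\right)^{2}\right)^{2} = \left(-21 + 81\right)^{2} = 60^{2} = 3600$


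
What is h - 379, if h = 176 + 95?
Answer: -108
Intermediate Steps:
h = 271
h - 379 = 271 - 379 = -108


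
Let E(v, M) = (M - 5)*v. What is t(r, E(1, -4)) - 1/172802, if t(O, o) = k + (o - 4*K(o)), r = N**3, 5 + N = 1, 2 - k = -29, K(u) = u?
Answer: 10022515/172802 ≈ 58.000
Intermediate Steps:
k = 31 (k = 2 - 1*(-29) = 2 + 29 = 31)
N = -4 (N = -5 + 1 = -4)
E(v, M) = v*(-5 + M) (E(v, M) = (-5 + M)*v = v*(-5 + M))
r = -64 (r = (-4)**3 = -64)
t(O, o) = 31 - 3*o (t(O, o) = 31 + (o - 4*o) = 31 - 3*o)
t(r, E(1, -4)) - 1/172802 = (31 - 3*(-5 - 4)) - 1/172802 = (31 - 3*(-9)) - 1*1/172802 = (31 - 3*(-9)) - 1/172802 = (31 + 27) - 1/172802 = 58 - 1/172802 = 10022515/172802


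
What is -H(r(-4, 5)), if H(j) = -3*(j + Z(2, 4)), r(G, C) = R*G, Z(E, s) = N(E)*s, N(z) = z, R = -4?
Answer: 72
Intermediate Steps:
Z(E, s) = E*s
r(G, C) = -4*G
H(j) = -24 - 3*j (H(j) = -3*(j + 2*4) = -3*(j + 8) = -3*(8 + j) = -24 - 3*j)
-H(r(-4, 5)) = -(-24 - (-12)*(-4)) = -(-24 - 3*16) = -(-24 - 48) = -1*(-72) = 72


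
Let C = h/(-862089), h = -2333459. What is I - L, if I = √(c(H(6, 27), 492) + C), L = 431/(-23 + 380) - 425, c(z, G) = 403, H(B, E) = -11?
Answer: 151294/357 + √301520219236014/862089 ≈ 443.94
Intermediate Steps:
C = 2333459/862089 (C = -2333459/(-862089) = -2333459*(-1/862089) = 2333459/862089 ≈ 2.7067)
L = -151294/357 (L = 431/357 - 425 = -151294/357 ≈ -423.79)
I = √301520219236014/862089 (I = √(403 + 2333459/862089) = √(349755326/862089) = √301520219236014/862089 ≈ 20.142)
I - L = √301520219236014/862089 - 1*(-151294/357) = √301520219236014/862089 + 151294/357 = 151294/357 + √301520219236014/862089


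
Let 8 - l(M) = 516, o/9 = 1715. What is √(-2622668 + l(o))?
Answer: 6*I*√72866 ≈ 1619.6*I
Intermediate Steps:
o = 15435 (o = 9*1715 = 15435)
l(M) = -508 (l(M) = 8 - 1*516 = 8 - 516 = -508)
√(-2622668 + l(o)) = √(-2622668 - 508) = √(-2623176) = 6*I*√72866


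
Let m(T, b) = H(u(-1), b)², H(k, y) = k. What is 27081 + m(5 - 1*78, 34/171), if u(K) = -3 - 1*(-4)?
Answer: 27082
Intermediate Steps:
u(K) = 1 (u(K) = -3 + 4 = 1)
m(T, b) = 1 (m(T, b) = 1² = 1)
27081 + m(5 - 1*78, 34/171) = 27081 + 1 = 27082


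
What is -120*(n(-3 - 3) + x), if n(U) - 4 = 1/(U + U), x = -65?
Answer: 7330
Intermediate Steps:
n(U) = 4 + 1/(2*U) (n(U) = 4 + 1/(U + U) = 4 + 1/(2*U))
-120*(n(-3 - 3) + x) = -120*((4 + 1/(2*(-3 - 3))) - 65) = -120*((4 + (1/2)/(-6)) - 65) = -120*((4 + (1/2)*(-1/6)) - 65) = -120*((4 - 1/12) - 65) = -120*(47/12 - 65) = -120*(-733/12) = 7330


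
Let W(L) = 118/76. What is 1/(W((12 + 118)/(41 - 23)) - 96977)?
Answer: -38/3685067 ≈ -1.0312e-5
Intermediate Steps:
W(L) = 59/38 (W(L) = 118*(1/76) = 59/38)
1/(W((12 + 118)/(41 - 23)) - 96977) = 1/(59/38 - 96977) = 1/(-3685067/38) = -38/3685067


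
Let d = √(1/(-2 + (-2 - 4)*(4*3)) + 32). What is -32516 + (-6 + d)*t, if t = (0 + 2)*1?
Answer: -32528 + 3*√19462/37 ≈ -32517.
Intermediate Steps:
t = 2 (t = 2*1 = 2)
d = 3*√19462/74 (d = √(1/(-2 - 6*12) + 32) = √(1/(-2 - 72) + 32) = √(1/(-74) + 32) = √(-1/74 + 32) = √(2367/74) = 3*√19462/74 ≈ 5.6557)
-32516 + (-6 + d)*t = -32516 + (-6 + 3*√19462/74)*2 = -32516 + (-12 + 3*√19462/37) = -32528 + 3*√19462/37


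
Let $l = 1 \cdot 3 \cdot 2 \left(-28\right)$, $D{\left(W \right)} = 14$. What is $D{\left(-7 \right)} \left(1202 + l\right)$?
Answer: $14476$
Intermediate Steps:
$l = -168$ ($l = 3 \cdot 2 \left(-28\right) = 6 \left(-28\right) = -168$)
$D{\left(-7 \right)} \left(1202 + l\right) = 14 \left(1202 - 168\right) = 14 \cdot 1034 = 14476$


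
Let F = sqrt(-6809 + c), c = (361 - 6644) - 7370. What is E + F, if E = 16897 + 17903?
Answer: 34800 + I*sqrt(20462) ≈ 34800.0 + 143.05*I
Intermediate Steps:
c = -13653 (c = -6283 - 7370 = -13653)
F = I*sqrt(20462) (F = sqrt(-6809 - 13653) = sqrt(-20462) = I*sqrt(20462) ≈ 143.05*I)
E = 34800
E + F = 34800 + I*sqrt(20462)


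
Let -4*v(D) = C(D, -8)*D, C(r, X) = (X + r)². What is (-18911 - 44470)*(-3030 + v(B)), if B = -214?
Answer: -166924257984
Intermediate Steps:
v(D) = -D*(-8 + D)²/4 (v(D) = -(-8 + D)²*D/4 = -D*(-8 + D)²/4)
(-18911 - 44470)*(-3030 + v(B)) = (-18911 - 44470)*(-3030 - ¼*(-214)*(-8 - 214)²) = -63381*(-3030 - ¼*(-214)*(-222)²) = -63381*(-3030 - ¼*(-214)*49284) = -63381*(-3030 + 2636694) = -63381*2633664 = -166924257984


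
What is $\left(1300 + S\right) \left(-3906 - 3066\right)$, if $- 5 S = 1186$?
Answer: $- \frac{37049208}{5} \approx -7.4098 \cdot 10^{6}$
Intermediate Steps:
$S = - \frac{1186}{5}$ ($S = \left(- \frac{1}{5}\right) 1186 = - \frac{1186}{5} \approx -237.2$)
$\left(1300 + S\right) \left(-3906 - 3066\right) = \left(1300 - \frac{1186}{5}\right) \left(-3906 - 3066\right) = \frac{5314}{5} \left(-6972\right) = - \frac{37049208}{5}$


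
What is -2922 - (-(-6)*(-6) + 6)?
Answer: -2892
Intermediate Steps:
-2922 - (-(-6)*(-6) + 6) = -2922 - (-3*12 + 6) = -2922 - (-36 + 6) = -2922 - 1*(-30) = -2922 + 30 = -2892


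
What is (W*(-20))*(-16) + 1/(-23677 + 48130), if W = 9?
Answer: 70424641/24453 ≈ 2880.0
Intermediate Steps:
(W*(-20))*(-16) + 1/(-23677 + 48130) = (9*(-20))*(-16) + 1/(-23677 + 48130) = -180*(-16) + 1/24453 = 2880 + 1/24453 = 70424641/24453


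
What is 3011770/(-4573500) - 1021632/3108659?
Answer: -1403499986843/1421745193650 ≈ -0.98717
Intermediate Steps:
3011770/(-4573500) - 1021632/3108659 = 3011770*(-1/4573500) - 1021632*1/3108659 = -301177/457350 - 1021632/3108659 = -1403499986843/1421745193650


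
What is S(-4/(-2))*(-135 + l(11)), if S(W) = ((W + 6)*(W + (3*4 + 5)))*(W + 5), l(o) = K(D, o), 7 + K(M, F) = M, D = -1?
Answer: -152152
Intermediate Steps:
K(M, F) = -7 + M
l(o) = -8 (l(o) = -7 - 1 = -8)
S(W) = (5 + W)*(6 + W)*(17 + W) (S(W) = ((6 + W)*(W + (12 + 5)))*(5 + W) = ((6 + W)*(W + 17))*(5 + W) = ((6 + W)*(17 + W))*(5 + W) = (5 + W)*(6 + W)*(17 + W))
S(-4/(-2))*(-135 + l(11)) = (510 + (-4/(-2))³ + 28*(-4/(-2))² + 217*(-4/(-2)))*(-135 - 8) = (510 + (-4*(-½))³ + 28*(-4*(-½))² + 217*(-4*(-½)))*(-143) = (510 + 2³ + 28*2² + 217*2)*(-143) = (510 + 8 + 28*4 + 434)*(-143) = (510 + 8 + 112 + 434)*(-143) = 1064*(-143) = -152152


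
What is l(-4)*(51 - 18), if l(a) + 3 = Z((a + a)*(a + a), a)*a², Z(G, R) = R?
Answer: -2211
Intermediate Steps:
l(a) = -3 + a³ (l(a) = -3 + a*a² = -3 + a³)
l(-4)*(51 - 18) = (-3 + (-4)³)*(51 - 18) = (-3 - 64)*33 = -67*33 = -2211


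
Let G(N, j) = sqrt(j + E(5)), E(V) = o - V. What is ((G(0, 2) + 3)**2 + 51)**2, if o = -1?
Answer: 2992 + 1344*I ≈ 2992.0 + 1344.0*I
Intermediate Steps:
E(V) = -1 - V
G(N, j) = sqrt(-6 + j) (G(N, j) = sqrt(j + (-1 - 1*5)) = sqrt(j + (-1 - 5)) = sqrt(j - 6) = sqrt(-6 + j))
((G(0, 2) + 3)**2 + 51)**2 = ((sqrt(-6 + 2) + 3)**2 + 51)**2 = ((sqrt(-4) + 3)**2 + 51)**2 = ((2*I + 3)**2 + 51)**2 = ((3 + 2*I)**2 + 51)**2 = (51 + (3 + 2*I)**2)**2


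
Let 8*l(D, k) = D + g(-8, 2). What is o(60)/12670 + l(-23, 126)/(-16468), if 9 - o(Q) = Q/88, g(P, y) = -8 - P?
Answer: 331741/399155680 ≈ 0.00083111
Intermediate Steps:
o(Q) = 9 - Q/88
l(D, k) = D/8 (l(D, k) = (D + (-8 - 1*(-8)))/8 = (D + (-8 + 8))/8 = (D + 0)/8 = D/8)
o(60)/12670 + l(-23, 126)/(-16468) = (9 - 1/88*60)/12670 + ((⅛)*(-23))/(-16468) = (9 - 15/22)*(1/12670) - 23/8*(-1/16468) = (183/22)*(1/12670) + 1/5728 = 183/278740 + 1/5728 = 331741/399155680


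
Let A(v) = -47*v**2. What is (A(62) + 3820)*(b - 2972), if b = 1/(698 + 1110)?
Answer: 59391913875/113 ≈ 5.2559e+8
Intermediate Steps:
b = 1/1808 ≈ 0.00055310
(A(62) + 3820)*(b - 2972) = (-47*62**2 + 3820)*(1/1808 - 2972) = (-47*3844 + 3820)*(-5373375/1808) = (-180668 + 3820)*(-5373375/1808) = -176848*(-5373375/1808) = 59391913875/113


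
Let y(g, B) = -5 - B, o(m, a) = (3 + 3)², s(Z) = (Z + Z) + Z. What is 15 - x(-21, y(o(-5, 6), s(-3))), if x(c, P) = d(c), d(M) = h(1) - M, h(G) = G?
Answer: -7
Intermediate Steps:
s(Z) = 3*Z (s(Z) = 2*Z + Z = 3*Z)
o(m, a) = 36 (o(m, a) = 6² = 36)
d(M) = 1 - M
x(c, P) = 1 - c
15 - x(-21, y(o(-5, 6), s(-3))) = 15 - (1 - 1*(-21)) = 15 - (1 + 21) = 15 - 1*22 = 15 - 22 = -7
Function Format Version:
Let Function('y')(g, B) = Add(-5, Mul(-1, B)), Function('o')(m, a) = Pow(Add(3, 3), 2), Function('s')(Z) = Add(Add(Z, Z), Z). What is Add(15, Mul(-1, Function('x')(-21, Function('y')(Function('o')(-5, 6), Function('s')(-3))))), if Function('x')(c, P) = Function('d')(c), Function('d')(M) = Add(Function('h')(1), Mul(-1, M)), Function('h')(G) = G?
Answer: -7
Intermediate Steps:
Function('s')(Z) = Mul(3, Z) (Function('s')(Z) = Add(Mul(2, Z), Z) = Mul(3, Z))
Function('o')(m, a) = 36 (Function('o')(m, a) = Pow(6, 2) = 36)
Function('d')(M) = Add(1, Mul(-1, M))
Function('x')(c, P) = Add(1, Mul(-1, c))
Add(15, Mul(-1, Function('x')(-21, Function('y')(Function('o')(-5, 6), Function('s')(-3))))) = Add(15, Mul(-1, Add(1, Mul(-1, -21)))) = Add(15, Mul(-1, Add(1, 21))) = Add(15, Mul(-1, 22)) = Add(15, -22) = -7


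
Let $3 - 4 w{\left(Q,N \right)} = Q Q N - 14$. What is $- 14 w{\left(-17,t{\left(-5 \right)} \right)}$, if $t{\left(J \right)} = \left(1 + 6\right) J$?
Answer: $-35462$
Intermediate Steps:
$t{\left(J \right)} = 7 J$
$w{\left(Q,N \right)} = \frac{17}{4} - \frac{N Q^{2}}{4}$ ($w{\left(Q,N \right)} = \frac{3}{4} - \frac{Q Q N - 14}{4} = \frac{3}{4} - \frac{Q^{2} N - 14}{4} = \frac{3}{4} - \frac{N Q^{2} - 14}{4} = \frac{3}{4} - \frac{-14 + N Q^{2}}{4} = \frac{3}{4} - \left(- \frac{7}{2} + \frac{N Q^{2}}{4}\right) = \frac{17}{4} - \frac{N Q^{2}}{4}$)
$- 14 w{\left(-17,t{\left(-5 \right)} \right)} = - 14 \left(\frac{17}{4} - \frac{7 \left(-5\right) \left(-17\right)^{2}}{4}\right) = - 14 \left(\frac{17}{4} - \left(- \frac{35}{4}\right) 289\right) = - 14 \left(\frac{17}{4} + \frac{10115}{4}\right) = \left(-14\right) 2533 = -35462$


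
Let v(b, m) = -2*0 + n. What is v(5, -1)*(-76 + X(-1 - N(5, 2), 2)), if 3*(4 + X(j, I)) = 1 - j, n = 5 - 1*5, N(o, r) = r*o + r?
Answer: 0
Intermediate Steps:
N(o, r) = r + o*r (N(o, r) = o*r + r = r + o*r)
n = 0 (n = 5 - 5 = 0)
X(j, I) = -11/3 - j/3 (X(j, I) = -4 + (1 - j)/3 = -4 + (⅓ - j/3) = -11/3 - j/3)
v(b, m) = 0 (v(b, m) = -2*0 + 0 = 0 + 0 = 0)
v(5, -1)*(-76 + X(-1 - N(5, 2), 2)) = 0*(-76 + (-11/3 - (-1 - 2*(1 + 5))/3)) = 0*(-76 + (-11/3 - (-1 - 2*6)/3)) = 0*(-76 + (-11/3 - (-1 - 1*12)/3)) = 0*(-76 + (-11/3 - (-1 - 12)/3)) = 0*(-76 + (-11/3 - ⅓*(-13))) = 0*(-76 + (-11/3 + 13/3)) = 0*(-76 + ⅔) = 0*(-226/3) = 0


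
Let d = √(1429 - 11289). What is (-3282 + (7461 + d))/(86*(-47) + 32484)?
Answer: 4179/28442 + I*√2465/14221 ≈ 0.14693 + 0.0034912*I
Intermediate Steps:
d = 2*I*√2465 (d = √(-9860) = 2*I*√2465 ≈ 99.297*I)
(-3282 + (7461 + d))/(86*(-47) + 32484) = (-3282 + (7461 + 2*I*√2465))/(86*(-47) + 32484) = (4179 + 2*I*√2465)/(-4042 + 32484) = (4179 + 2*I*√2465)/28442 = (4179 + 2*I*√2465)*(1/28442) = 4179/28442 + I*√2465/14221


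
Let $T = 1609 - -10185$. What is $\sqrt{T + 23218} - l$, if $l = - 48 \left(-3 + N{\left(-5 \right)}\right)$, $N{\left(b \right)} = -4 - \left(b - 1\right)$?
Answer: $-48 + 2 \sqrt{8753} \approx 139.11$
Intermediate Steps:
$N{\left(b \right)} = -3 - b$ ($N{\left(b \right)} = -4 - \left(-1 + b\right) = -3 - b$)
$T = 11794$ ($T = 1609 + 10185 = 11794$)
$l = 48$ ($l = - 48 \left(-3 - -2\right) = - 48 \left(-3 + \left(-3 + 5\right)\right) = - 48 \left(-3 + 2\right) = \left(-48\right) \left(-1\right) = 48$)
$\sqrt{T + 23218} - l = \sqrt{11794 + 23218} - 48 = \sqrt{35012} - 48 = 2 \sqrt{8753} - 48 = -48 + 2 \sqrt{8753}$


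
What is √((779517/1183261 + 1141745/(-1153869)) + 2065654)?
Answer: √3850628502836740358366769495426/1365328186809 ≈ 1437.2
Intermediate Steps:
√((779517/1183261 + 1141745/(-1153869)) + 2065654) = √((779517*(1/1183261) + 1141745*(-1/1153869)) + 2065654) = √((779517/1183261 - 1141745/1153869) + 2065654) = √(-451521829172/1365328186809 + 2065654) = √(2820295178872928914/1365328186809) = √3850628502836740358366769495426/1365328186809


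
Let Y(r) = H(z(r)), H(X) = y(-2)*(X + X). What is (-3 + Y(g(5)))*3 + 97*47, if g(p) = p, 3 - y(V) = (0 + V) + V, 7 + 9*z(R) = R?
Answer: 13622/3 ≈ 4540.7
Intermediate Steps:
z(R) = -7/9 + R/9
y(V) = 3 - 2*V (y(V) = 3 - ((0 + V) + V) = 3 - (V + V) = 3 - 2*V)
H(X) = 14*X (H(X) = (3 - 2*(-2))*(X + X) = (3 + 4)*(2*X) = 7*(2*X) = 14*X)
Y(r) = -98/9 + 14*r/9 (Y(r) = 14*(-7/9 + r/9) = -98/9 + 14*r/9)
(-3 + Y(g(5)))*3 + 97*47 = (-3 + (-98/9 + (14/9)*5))*3 + 97*47 = (-3 + (-98/9 + 70/9))*3 + 4559 = (-3 - 28/9)*3 + 4559 = -55/9*3 + 4559 = -55/3 + 4559 = 13622/3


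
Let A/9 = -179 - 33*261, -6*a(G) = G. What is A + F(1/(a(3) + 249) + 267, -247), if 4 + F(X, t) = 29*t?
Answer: -86295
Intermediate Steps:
a(G) = -G/6
A = -79128 (A = 9*(-179 - 33*261) = 9*(-179 - 8613) = 9*(-8792) = -79128)
F(X, t) = -4 + 29*t
A + F(1/(a(3) + 249) + 267, -247) = -79128 + (-4 + 29*(-247)) = -79128 + (-4 - 7163) = -79128 - 7167 = -86295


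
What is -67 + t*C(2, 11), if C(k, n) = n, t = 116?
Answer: 1209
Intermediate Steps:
-67 + t*C(2, 11) = -67 + 116*11 = -67 + 1276 = 1209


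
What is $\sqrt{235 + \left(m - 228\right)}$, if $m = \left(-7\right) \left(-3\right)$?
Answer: $2 \sqrt{7} \approx 5.2915$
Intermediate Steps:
$m = 21$
$\sqrt{235 + \left(m - 228\right)} = \sqrt{235 + \left(21 - 228\right)} = \sqrt{235 - 207} = \sqrt{28} = 2 \sqrt{7}$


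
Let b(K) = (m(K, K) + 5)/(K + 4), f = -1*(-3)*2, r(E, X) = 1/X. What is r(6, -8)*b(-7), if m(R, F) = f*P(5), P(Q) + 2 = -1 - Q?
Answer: -43/24 ≈ -1.7917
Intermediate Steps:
P(Q) = -3 - Q (P(Q) = -2 + (-1 - Q) = -3 - Q)
f = 6 (f = 3*2 = 6)
m(R, F) = -48 (m(R, F) = 6*(-3 - 1*5) = 6*(-3 - 5) = 6*(-8) = -48)
b(K) = -43/(4 + K) (b(K) = (-48 + 5)/(K + 4) = -43/(4 + K))
r(6, -8)*b(-7) = (-43/(4 - 7))/(-8) = -(-43)/(8*(-3)) = -(-43)*(-1)/(8*3) = -⅛*43/3 = -43/24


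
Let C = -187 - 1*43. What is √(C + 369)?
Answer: √139 ≈ 11.790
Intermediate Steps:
C = -230 (C = -187 - 43 = -230)
√(C + 369) = √(-230 + 369) = √139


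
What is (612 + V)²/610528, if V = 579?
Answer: 1418481/610528 ≈ 2.3234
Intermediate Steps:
(612 + V)²/610528 = (612 + 579)²/610528 = 1191²*(1/610528) = 1418481*(1/610528) = 1418481/610528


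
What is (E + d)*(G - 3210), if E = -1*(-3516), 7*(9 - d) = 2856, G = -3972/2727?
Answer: -3033063346/303 ≈ -1.0010e+7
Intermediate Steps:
G = -1324/909 (G = -3972*1/2727 = -1324/909 ≈ -1.4565)
d = -399 (d = 9 - ⅐*2856 = 9 - 408 = -399)
E = 3516
(E + d)*(G - 3210) = (3516 - 399)*(-1324/909 - 3210) = 3117*(-2919214/909) = -3033063346/303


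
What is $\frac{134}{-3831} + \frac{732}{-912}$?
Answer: $- \frac{243875}{291156} \approx -0.83761$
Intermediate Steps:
$\frac{134}{-3831} + \frac{732}{-912} = 134 \left(- \frac{1}{3831}\right) + 732 \left(- \frac{1}{912}\right) = - \frac{134}{3831} - \frac{61}{76} = - \frac{243875}{291156}$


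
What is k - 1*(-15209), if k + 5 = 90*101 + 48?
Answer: 24342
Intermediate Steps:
k = 9133 (k = -5 + (90*101 + 48) = -5 + (9090 + 48) = -5 + 9138 = 9133)
k - 1*(-15209) = 9133 - 1*(-15209) = 9133 + 15209 = 24342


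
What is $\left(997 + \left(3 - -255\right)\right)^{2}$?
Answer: $1575025$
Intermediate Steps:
$\left(997 + \left(3 - -255\right)\right)^{2} = \left(997 + \left(3 + 255\right)\right)^{2} = \left(997 + 258\right)^{2} = 1255^{2} = 1575025$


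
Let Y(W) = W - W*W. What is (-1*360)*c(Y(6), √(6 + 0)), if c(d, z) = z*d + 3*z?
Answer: 9720*√6 ≈ 23809.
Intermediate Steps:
Y(W) = W - W²
c(d, z) = 3*z + d*z (c(d, z) = d*z + 3*z = 3*z + d*z)
(-1*360)*c(Y(6), √(6 + 0)) = (-1*360)*(√(6 + 0)*(3 + 6*(1 - 1*6))) = -360*√6*(3 + 6*(1 - 6)) = -360*√6*(3 + 6*(-5)) = -360*√6*(3 - 30) = -360*√6*(-27) = -(-9720)*√6 = 9720*√6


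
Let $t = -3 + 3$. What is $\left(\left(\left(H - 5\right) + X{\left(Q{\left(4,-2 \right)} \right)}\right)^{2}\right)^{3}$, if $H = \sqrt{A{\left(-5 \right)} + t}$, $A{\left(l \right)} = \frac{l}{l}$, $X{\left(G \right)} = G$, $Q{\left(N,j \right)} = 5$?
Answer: $1$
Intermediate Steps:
$t = 0$
$A{\left(l \right)} = 1$
$H = 1$ ($H = \sqrt{1 + 0} = \sqrt{1} = 1$)
$\left(\left(\left(H - 5\right) + X{\left(Q{\left(4,-2 \right)} \right)}\right)^{2}\right)^{3} = \left(\left(\left(1 - 5\right) + 5\right)^{2}\right)^{3} = \left(\left(-4 + 5\right)^{2}\right)^{3} = \left(1^{2}\right)^{3} = 1^{3} = 1$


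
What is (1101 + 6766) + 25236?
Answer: 33103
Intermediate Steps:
(1101 + 6766) + 25236 = 7867 + 25236 = 33103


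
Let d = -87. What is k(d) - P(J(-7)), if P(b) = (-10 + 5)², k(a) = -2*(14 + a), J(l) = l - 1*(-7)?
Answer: 121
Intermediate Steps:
J(l) = 7 + l (J(l) = l + 7 = 7 + l)
k(a) = -28 - 2*a
P(b) = 25 (P(b) = (-5)² = 25)
k(d) - P(J(-7)) = (-28 - 2*(-87)) - 1*25 = (-28 + 174) - 25 = 146 - 25 = 121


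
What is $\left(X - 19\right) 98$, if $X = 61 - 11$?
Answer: $3038$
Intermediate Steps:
$X = 50$
$\left(X - 19\right) 98 = \left(50 - 19\right) 98 = 31 \cdot 98 = 3038$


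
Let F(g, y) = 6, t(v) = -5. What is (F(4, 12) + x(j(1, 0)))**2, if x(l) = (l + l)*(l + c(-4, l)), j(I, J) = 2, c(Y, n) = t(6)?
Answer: 36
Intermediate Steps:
c(Y, n) = -5
x(l) = 2*l*(-5 + l) (x(l) = (l + l)*(l - 5) = (2*l)*(-5 + l) = 2*l*(-5 + l))
(F(4, 12) + x(j(1, 0)))**2 = (6 + 2*2*(-5 + 2))**2 = (6 + 2*2*(-3))**2 = (6 - 12)**2 = (-6)**2 = 36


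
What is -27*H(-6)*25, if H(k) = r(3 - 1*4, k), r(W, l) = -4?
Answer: 2700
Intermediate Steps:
H(k) = -4
-27*H(-6)*25 = -27*(-4)*25 = 108*25 = 2700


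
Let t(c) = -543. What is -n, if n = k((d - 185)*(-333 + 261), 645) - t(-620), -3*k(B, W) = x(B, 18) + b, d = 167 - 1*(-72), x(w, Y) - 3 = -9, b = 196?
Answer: -1439/3 ≈ -479.67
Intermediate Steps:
x(w, Y) = -6 (x(w, Y) = 3 - 9 = -6)
d = 239 (d = 167 + 72 = 239)
k(B, W) = -190/3 (k(B, W) = -(-6 + 196)/3 = -1/3*190 = -190/3)
n = 1439/3 (n = -190/3 - 1*(-543) = -190/3 + 543 = 1439/3 ≈ 479.67)
-n = -1*1439/3 = -1439/3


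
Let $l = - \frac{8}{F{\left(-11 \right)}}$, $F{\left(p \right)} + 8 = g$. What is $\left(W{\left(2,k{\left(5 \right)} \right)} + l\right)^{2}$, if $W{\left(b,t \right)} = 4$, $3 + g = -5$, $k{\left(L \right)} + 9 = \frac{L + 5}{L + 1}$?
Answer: $\frac{81}{4} \approx 20.25$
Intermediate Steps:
$k{\left(L \right)} = -9 + \frac{5 + L}{1 + L}$ ($k{\left(L \right)} = -9 + \frac{L + 5}{L + 1} = -9 + \frac{5 + L}{1 + L}$)
$g = -8$ ($g = -3 - 5 = -8$)
$F{\left(p \right)} = -16$ ($F{\left(p \right)} = -8 - 8 = -16$)
$l = \frac{1}{2}$ ($l = - \frac{8}{-16} = \left(-8\right) \left(- \frac{1}{16}\right) = \frac{1}{2} \approx 0.5$)
$\left(W{\left(2,k{\left(5 \right)} \right)} + l\right)^{2} = \left(4 + \frac{1}{2}\right)^{2} = \left(\frac{9}{2}\right)^{2} = \frac{81}{4}$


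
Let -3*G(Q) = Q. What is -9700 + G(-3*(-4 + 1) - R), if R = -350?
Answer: -29459/3 ≈ -9819.7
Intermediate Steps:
G(Q) = -Q/3
-9700 + G(-3*(-4 + 1) - R) = -9700 - (-3*(-4 + 1) - 1*(-350))/3 = -9700 - (-3*(-3) + 350)/3 = -9700 - (9 + 350)/3 = -9700 - ⅓*359 = -9700 - 359/3 = -29459/3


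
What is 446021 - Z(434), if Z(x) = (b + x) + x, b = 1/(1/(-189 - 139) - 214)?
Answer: 31246624857/70193 ≈ 4.4515e+5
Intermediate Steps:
b = -328/70193 (b = 1/(1/(-328) - 214) = 1/(-1/328 - 214) = 1/(-70193/328) = -328/70193 ≈ -0.0046728)
Z(x) = -328/70193 + 2*x (Z(x) = (-328/70193 + x) + x = -328/70193 + 2*x)
446021 - Z(434) = 446021 - (-328/70193 + 2*434) = 446021 - (-328/70193 + 868) = 446021 - 1*60927196/70193 = 446021 - 60927196/70193 = 31246624857/70193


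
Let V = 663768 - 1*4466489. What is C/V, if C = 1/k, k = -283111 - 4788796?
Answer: 1/19287047258947 ≈ 5.1848e-14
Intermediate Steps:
k = -5071907
V = -3802721 (V = 663768 - 4466489 = -3802721)
C = -1/5071907 (C = 1/(-5071907) = -1/5071907 ≈ -1.9716e-7)
C/V = -1/5071907/(-3802721) = -1/5071907*(-1/3802721) = 1/19287047258947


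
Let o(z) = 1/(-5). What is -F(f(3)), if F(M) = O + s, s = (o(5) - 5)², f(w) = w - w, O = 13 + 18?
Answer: -1451/25 ≈ -58.040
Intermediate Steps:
O = 31
o(z) = -⅕
f(w) = 0
s = 676/25 (s = (-⅕ - 5)² = (-26/5)² = 676/25 ≈ 27.040)
F(M) = 1451/25 (F(M) = 31 + 676/25 = 1451/25)
-F(f(3)) = -1*1451/25 = -1451/25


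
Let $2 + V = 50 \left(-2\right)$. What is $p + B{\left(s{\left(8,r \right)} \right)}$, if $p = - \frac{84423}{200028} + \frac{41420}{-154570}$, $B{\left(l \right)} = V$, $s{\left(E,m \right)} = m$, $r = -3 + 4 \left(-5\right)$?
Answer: $- \frac{105833462493}{1030610932} \approx -102.69$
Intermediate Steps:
$r = -23$ ($r = -3 - 20 = -23$)
$V = -102$ ($V = -2 + 50 \left(-2\right) = -2 - 100 = -102$)
$B{\left(l \right)} = -102$
$p = - \frac{711147429}{1030610932}$ ($p = \left(-84423\right) \frac{1}{200028} + 41420 \left(- \frac{1}{154570}\right) = - \frac{28141}{66676} - \frac{4142}{15457} = - \frac{711147429}{1030610932} \approx -0.69003$)
$p + B{\left(s{\left(8,r \right)} \right)} = - \frac{711147429}{1030610932} - 102 = - \frac{105833462493}{1030610932}$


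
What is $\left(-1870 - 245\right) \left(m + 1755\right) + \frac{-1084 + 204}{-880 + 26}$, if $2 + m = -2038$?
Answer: $\frac{257385365}{427} \approx 6.0278 \cdot 10^{5}$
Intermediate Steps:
$m = -2040$ ($m = -2 - 2038 = -2040$)
$\left(-1870 - 245\right) \left(m + 1755\right) + \frac{-1084 + 204}{-880 + 26} = \left(-1870 - 245\right) \left(-2040 + 1755\right) + \frac{-1084 + 204}{-880 + 26} = \left(-2115\right) \left(-285\right) - \frac{880}{-854} = 602775 - - \frac{440}{427} = 602775 + \frac{440}{427} = \frac{257385365}{427}$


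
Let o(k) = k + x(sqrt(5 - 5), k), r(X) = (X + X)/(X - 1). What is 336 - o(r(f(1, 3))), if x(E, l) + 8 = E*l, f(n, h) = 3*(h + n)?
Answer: 3760/11 ≈ 341.82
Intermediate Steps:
f(n, h) = 3*h + 3*n
r(X) = 2*X/(-1 + X) (r(X) = (2*X)/(-1 + X) = 2*X/(-1 + X))
x(E, l) = -8 + E*l
o(k) = -8 + k (o(k) = k + (-8 + sqrt(5 - 5)*k) = k + (-8 + sqrt(0)*k) = k + (-8 + 0*k) = k + (-8 + 0) = k - 8 = -8 + k)
336 - o(r(f(1, 3))) = 336 - (-8 + 2*(3*3 + 3*1)/(-1 + (3*3 + 3*1))) = 336 - (-8 + 2*(9 + 3)/(-1 + (9 + 3))) = 336 - (-8 + 2*12/(-1 + 12)) = 336 - (-8 + 2*12/11) = 336 - (-8 + 2*12*(1/11)) = 336 - (-8 + 24/11) = 336 - 1*(-64/11) = 336 + 64/11 = 3760/11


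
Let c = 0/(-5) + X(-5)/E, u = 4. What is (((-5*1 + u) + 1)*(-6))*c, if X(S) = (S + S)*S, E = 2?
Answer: 0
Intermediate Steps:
X(S) = 2*S**2 (X(S) = (2*S)*S = 2*S**2)
c = 25 (c = 0/(-5) + (2*(-5)**2)/2 = 0*(-1/5) + (2*25)*(1/2) = 0 + 50*(1/2) = 0 + 25 = 25)
(((-5*1 + u) + 1)*(-6))*c = (((-5*1 + 4) + 1)*(-6))*25 = (((-5 + 4) + 1)*(-6))*25 = ((-1 + 1)*(-6))*25 = (0*(-6))*25 = 0*25 = 0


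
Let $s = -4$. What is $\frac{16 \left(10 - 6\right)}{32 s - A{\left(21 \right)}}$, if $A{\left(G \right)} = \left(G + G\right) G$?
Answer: $- \frac{32}{505} \approx -0.063366$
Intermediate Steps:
$A{\left(G \right)} = 2 G^{2}$ ($A{\left(G \right)} = 2 G G = 2 G^{2}$)
$\frac{16 \left(10 - 6\right)}{32 s - A{\left(21 \right)}} = \frac{16 \left(10 - 6\right)}{32 \left(-4\right) - 2 \cdot 21^{2}} = \frac{16 \cdot 4}{-128 - 2 \cdot 441} = \frac{64}{-128 - 882} = \frac{64}{-1010} = 64 \left(- \frac{1}{1010}\right) = - \frac{32}{505}$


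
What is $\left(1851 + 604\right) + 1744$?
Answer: $4199$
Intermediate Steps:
$\left(1851 + 604\right) + 1744 = 2455 + 1744 = 4199$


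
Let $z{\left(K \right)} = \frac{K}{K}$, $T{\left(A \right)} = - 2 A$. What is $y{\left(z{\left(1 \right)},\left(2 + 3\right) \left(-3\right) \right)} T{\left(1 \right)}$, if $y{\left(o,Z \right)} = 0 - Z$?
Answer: $-30$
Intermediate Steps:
$z{\left(K \right)} = 1$
$y{\left(o,Z \right)} = - Z$
$y{\left(z{\left(1 \right)},\left(2 + 3\right) \left(-3\right) \right)} T{\left(1 \right)} = - \left(2 + 3\right) \left(-3\right) \left(\left(-2\right) 1\right) = - 5 \left(-3\right) \left(-2\right) = \left(-1\right) \left(-15\right) \left(-2\right) = 15 \left(-2\right) = -30$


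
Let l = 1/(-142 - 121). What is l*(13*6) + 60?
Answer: 15702/263 ≈ 59.703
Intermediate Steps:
l = -1/263 (l = 1/(-263) = -1/263 ≈ -0.0038023)
l*(13*6) + 60 = -13*6/263 + 60 = -1/263*78 + 60 = -78/263 + 60 = 15702/263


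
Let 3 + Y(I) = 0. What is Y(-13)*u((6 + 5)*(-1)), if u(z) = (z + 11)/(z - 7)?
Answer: 0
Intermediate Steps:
Y(I) = -3 (Y(I) = -3 + 0 = -3)
u(z) = (11 + z)/(-7 + z)
Y(-13)*u((6 + 5)*(-1)) = -3*(11 + (6 + 5)*(-1))/(-7 + (6 + 5)*(-1)) = -3*(11 + 11*(-1))/(-7 + 11*(-1)) = -3*(11 - 11)/(-7 - 11) = -3*0/(-18) = -(-1)*0/6 = -3*0 = 0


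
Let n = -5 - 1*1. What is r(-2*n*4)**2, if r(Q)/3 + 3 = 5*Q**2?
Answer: 1193771601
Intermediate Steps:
n = -6 (n = -5 - 1 = -6)
r(Q) = -9 + 15*Q**2 (r(Q) = -9 + 3*(5*Q**2) = -9 + 15*Q**2)
r(-2*n*4)**2 = (-9 + 15*(-2*(-6)*4)**2)**2 = (-9 + 15*(12*4)**2)**2 = (-9 + 15*48**2)**2 = (-9 + 15*2304)**2 = (-9 + 34560)**2 = 34551**2 = 1193771601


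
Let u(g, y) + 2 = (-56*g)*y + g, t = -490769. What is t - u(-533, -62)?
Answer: 1360342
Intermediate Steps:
u(g, y) = -2 + g - 56*g*y (u(g, y) = -2 + ((-56*g)*y + g) = -2 + (-56*g*y + g) = -2 + (g - 56*g*y) = -2 + g - 56*g*y)
t - u(-533, -62) = -490769 - (-2 - 533 - 56*(-533)*(-62)) = -490769 - (-2 - 533 - 1850576) = -490769 - 1*(-1851111) = -490769 + 1851111 = 1360342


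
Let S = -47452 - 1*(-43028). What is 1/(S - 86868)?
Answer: -1/91292 ≈ -1.0954e-5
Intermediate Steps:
S = -4424 (S = -47452 + 43028 = -4424)
1/(S - 86868) = 1/(-4424 - 86868) = 1/(-91292) = -1/91292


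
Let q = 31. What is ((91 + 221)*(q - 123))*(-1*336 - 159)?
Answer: 14208480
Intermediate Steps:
((91 + 221)*(q - 123))*(-1*336 - 159) = ((91 + 221)*(31 - 123))*(-1*336 - 159) = (312*(-92))*(-336 - 159) = -28704*(-495) = 14208480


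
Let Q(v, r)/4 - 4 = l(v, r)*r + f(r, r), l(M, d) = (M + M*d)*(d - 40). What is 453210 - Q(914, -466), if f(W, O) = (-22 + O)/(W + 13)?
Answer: 181590977518450/453 ≈ 4.0086e+11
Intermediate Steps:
l(M, d) = (-40 + d)*(M + M*d) (l(M, d) = (M + M*d)*(-40 + d) = (-40 + d)*(M + M*d))
f(W, O) = (-22 + O)/(13 + W)
Q(v, r) = 16 + 4*(-22 + r)/(13 + r) + 4*r*v*(-40 + r² - 39*r) (Q(v, r) = 16 + 4*((v*(-40 + r² - 39*r))*r + (-22 + r)/(13 + r)) = 16 + 4*(r*v*(-40 + r² - 39*r) + (-22 + r)/(13 + r)) = 16 + 4*((-22 + r)/(13 + r) + r*v*(-40 + r² - 39*r)) = 16 + (4*(-22 + r)/(13 + r) + 4*r*v*(-40 + r² - 39*r)) = 16 + 4*(-22 + r)/(13 + r) + 4*r*v*(-40 + r² - 39*r))
453210 - Q(914, -466) = 453210 - 4*(-22 - 466 + (4 - 1*(-466)*914*(40 - 1*(-466)² + 39*(-466)))*(13 - 466))/(13 - 466) = 453210 - 4*(-22 - 466 + (4 - 1*(-466)*914*(40 - 1*217156 - 18174))*(-453))/(-453) = 453210 - 4*(-1)*(-22 - 466 + (4 - 1*(-466)*914*(40 - 217156 - 18174))*(-453))/453 = 453210 - 4*(-1)*(-22 - 466 + (4 - 1*(-466)*914*(-235290))*(-453))/453 = 453210 - 4*(-1)*(-22 - 466 + (4 - 100215657960)*(-453))/453 = 453210 - 4*(-1)*(-22 - 466 - 100215657956*(-453))/453 = 453210 - 4*(-1)*(-22 - 466 + 45397693054068)/453 = 453210 - 4*(-1)*45397693053580/453 = 453210 - 1*(-181590772214320/453) = 453210 + 181590772214320/453 = 181590977518450/453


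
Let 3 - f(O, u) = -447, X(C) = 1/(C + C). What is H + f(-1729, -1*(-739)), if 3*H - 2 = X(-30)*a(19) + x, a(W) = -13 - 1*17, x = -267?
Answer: 2171/6 ≈ 361.83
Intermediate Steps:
a(W) = -30 (a(W) = -13 - 17 = -30)
X(C) = 1/(2*C)
f(O, u) = 450 (f(O, u) = 3 - 1*(-447) = 3 + 447 = 450)
H = -529/6 (H = ⅔ + (((½)/(-30))*(-30) - 267)/3 = ⅔ + (((½)*(-1/30))*(-30) - 267)/3 = ⅔ + (-1/60*(-30) - 267)/3 = ⅔ + (½ - 267)/3 = ⅔ + (⅓)*(-533/2) = ⅔ - 533/6 = -529/6 ≈ -88.167)
H + f(-1729, -1*(-739)) = -529/6 + 450 = 2171/6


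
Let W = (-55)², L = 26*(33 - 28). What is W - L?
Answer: 2895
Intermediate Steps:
L = 130 (L = 26*5 = 130)
W = 3025
W - L = 3025 - 1*130 = 3025 - 130 = 2895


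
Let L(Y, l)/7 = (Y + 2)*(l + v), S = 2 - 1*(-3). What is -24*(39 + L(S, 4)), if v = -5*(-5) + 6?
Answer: -42096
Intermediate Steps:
S = 5 (S = 2 + 3 = 5)
v = 31 (v = 25 + 6 = 31)
L(Y, l) = 7*(2 + Y)*(31 + l) (L(Y, l) = 7*((Y + 2)*(l + 31)) = 7*((2 + Y)*(31 + l)) = 7*(2 + Y)*(31 + l))
-24*(39 + L(S, 4)) = -24*(39 + (434 + 14*4 + 217*5 + 7*5*4)) = -24*(39 + (434 + 56 + 1085 + 140)) = -24*(39 + 1715) = -24*1754 = -42096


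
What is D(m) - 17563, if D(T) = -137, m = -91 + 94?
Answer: -17700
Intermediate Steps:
m = 3
D(m) - 17563 = -137 - 17563 = -17700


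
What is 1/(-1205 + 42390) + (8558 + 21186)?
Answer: 1225006641/41185 ≈ 29744.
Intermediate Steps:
1/(-1205 + 42390) + (8558 + 21186) = 1/41185 + 29744 = 1225006641/41185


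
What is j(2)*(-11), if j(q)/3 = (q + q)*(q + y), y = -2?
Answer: 0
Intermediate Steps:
j(q) = 6*q*(-2 + q) (j(q) = 3*((q + q)*(q - 2)) = 3*((2*q)*(-2 + q)) = 3*(2*q*(-2 + q)) = 6*q*(-2 + q))
j(2)*(-11) = (6*2*(-2 + 2))*(-11) = (6*2*0)*(-11) = 0*(-11) = 0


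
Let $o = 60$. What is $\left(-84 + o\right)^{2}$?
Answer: $576$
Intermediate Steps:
$\left(-84 + o\right)^{2} = \left(-84 + 60\right)^{2} = \left(-24\right)^{2} = 576$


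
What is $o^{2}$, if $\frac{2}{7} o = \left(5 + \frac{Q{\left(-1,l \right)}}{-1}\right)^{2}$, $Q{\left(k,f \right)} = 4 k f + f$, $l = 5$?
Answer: $1960000$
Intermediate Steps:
$Q{\left(k,f \right)} = f + 4 f k$ ($Q{\left(k,f \right)} = 4 f k + f = f + 4 f k$)
$o = 1400$ ($o = \frac{7 \left(5 + \frac{5 \left(1 + 4 \left(-1\right)\right)}{-1}\right)^{2}}{2} = \frac{7 \left(5 + 5 \left(1 - 4\right) \left(-1\right)\right)^{2}}{2} = \frac{7 \left(5 + 5 \left(-3\right) \left(-1\right)\right)^{2}}{2} = \frac{7 \left(5 - -15\right)^{2}}{2} = \frac{7 \left(5 + 15\right)^{2}}{2} = \frac{7 \cdot 20^{2}}{2} = \frac{7}{2} \cdot 400 = 1400$)
$o^{2} = 1400^{2} = 1960000$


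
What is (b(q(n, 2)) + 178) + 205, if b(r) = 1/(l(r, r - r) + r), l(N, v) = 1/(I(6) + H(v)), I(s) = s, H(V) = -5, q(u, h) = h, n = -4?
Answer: 1150/3 ≈ 383.33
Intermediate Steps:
l(N, v) = 1 (l(N, v) = 1/(6 - 5) = 1/1 = 1)
b(r) = 1/(1 + r)
(b(q(n, 2)) + 178) + 205 = (1/(1 + 2) + 178) + 205 = (1/3 + 178) + 205 = 535/3 + 205 = 1150/3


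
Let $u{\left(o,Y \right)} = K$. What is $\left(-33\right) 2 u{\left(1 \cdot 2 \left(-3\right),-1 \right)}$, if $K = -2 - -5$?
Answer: $-198$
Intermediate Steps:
$K = 3$ ($K = -2 + 5 = 3$)
$u{\left(o,Y \right)} = 3$
$\left(-33\right) 2 u{\left(1 \cdot 2 \left(-3\right),-1 \right)} = \left(-33\right) 2 \cdot 3 = \left(-66\right) 3 = -198$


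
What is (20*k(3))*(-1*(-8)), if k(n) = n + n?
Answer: 960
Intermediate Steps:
k(n) = 2*n
(20*k(3))*(-1*(-8)) = (20*(2*3))*(-1*(-8)) = (20*6)*8 = 120*8 = 960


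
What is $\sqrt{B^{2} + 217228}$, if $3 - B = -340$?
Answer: $\sqrt{334877} \approx 578.69$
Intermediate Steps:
$B = 343$ ($B = 3 - -340 = 3 + 340 = 343$)
$\sqrt{B^{2} + 217228} = \sqrt{343^{2} + 217228} = \sqrt{117649 + 217228} = \sqrt{334877}$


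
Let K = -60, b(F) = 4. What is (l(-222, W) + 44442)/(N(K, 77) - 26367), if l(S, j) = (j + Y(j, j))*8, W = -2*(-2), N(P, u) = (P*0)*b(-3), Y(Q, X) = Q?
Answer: -238/141 ≈ -1.6879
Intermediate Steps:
N(P, u) = 0 (N(P, u) = (P*0)*4 = 0*4 = 0)
W = 4
l(S, j) = 16*j (l(S, j) = (j + j)*8 = (2*j)*8 = 16*j)
(l(-222, W) + 44442)/(N(K, 77) - 26367) = (16*4 + 44442)/(0 - 26367) = (64 + 44442)/(-26367) = 44506*(-1/26367) = -238/141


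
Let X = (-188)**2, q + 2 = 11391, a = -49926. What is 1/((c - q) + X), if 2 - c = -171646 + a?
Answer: 1/245529 ≈ 4.0728e-6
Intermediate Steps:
q = 11389 (q = -2 + 11391 = 11389)
X = 35344
c = 221574 (c = 2 - (-171646 - 49926) = 2 - 1*(-221572) = 2 + 221572 = 221574)
1/((c - q) + X) = 1/((221574 - 1*11389) + 35344) = 1/((221574 - 11389) + 35344) = 1/(210185 + 35344) = 1/245529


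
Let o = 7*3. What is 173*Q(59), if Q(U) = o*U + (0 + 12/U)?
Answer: 12648549/59 ≈ 2.1438e+5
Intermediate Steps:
o = 21
Q(U) = 12/U + 21*U (Q(U) = 21*U + (0 + 12/U) = 21*U + 12/U = 12/U + 21*U)
173*Q(59) = 173*(12/59 + 21*59) = 173*(12*(1/59) + 1239) = 173*(12/59 + 1239) = 173*(73113/59) = 12648549/59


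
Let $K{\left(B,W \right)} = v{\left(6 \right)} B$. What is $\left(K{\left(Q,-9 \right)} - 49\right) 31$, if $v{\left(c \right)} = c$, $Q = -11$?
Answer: $-3565$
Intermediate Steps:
$K{\left(B,W \right)} = 6 B$
$\left(K{\left(Q,-9 \right)} - 49\right) 31 = \left(6 \left(-11\right) - 49\right) 31 = \left(-66 - 49\right) 31 = \left(-115\right) 31 = -3565$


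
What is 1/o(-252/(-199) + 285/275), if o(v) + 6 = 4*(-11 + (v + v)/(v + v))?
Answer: -1/46 ≈ -0.021739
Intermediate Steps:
o(v) = -46 (o(v) = -6 + 4*(-11 + (v + v)/(v + v)) = -6 + 4*(-11 + (2*v)/((2*v))) = -6 + 4*(-11 + (2*v)*(1/(2*v))) = -6 + 4*(-11 + 1) = -6 + 4*(-10) = -6 - 40 = -46)
1/o(-252/(-199) + 285/275) = 1/(-46) = -1/46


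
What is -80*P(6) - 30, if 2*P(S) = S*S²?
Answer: -8670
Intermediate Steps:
P(S) = S³/2 (P(S) = (S*S²)/2 = S³/2)
-80*P(6) - 30 = -40*6³ - 30 = -40*216 - 30 = -80*108 - 30 = -8640 - 30 = -8670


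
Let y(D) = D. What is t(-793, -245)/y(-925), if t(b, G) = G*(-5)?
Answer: -49/37 ≈ -1.3243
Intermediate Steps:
t(b, G) = -5*G
t(-793, -245)/y(-925) = -5*(-245)/(-925) = 1225*(-1/925) = -49/37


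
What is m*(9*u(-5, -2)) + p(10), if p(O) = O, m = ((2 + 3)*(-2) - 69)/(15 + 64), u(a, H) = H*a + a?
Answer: -35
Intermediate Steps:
u(a, H) = a + H*a
m = -1 (m = (5*(-2) - 69)/79 = (-10 - 69)*(1/79) = -79*1/79 = -1)
m*(9*u(-5, -2)) + p(10) = -9*(-5*(1 - 2)) + 10 = -9*(-5*(-1)) + 10 = -9*5 + 10 = -1*45 + 10 = -45 + 10 = -35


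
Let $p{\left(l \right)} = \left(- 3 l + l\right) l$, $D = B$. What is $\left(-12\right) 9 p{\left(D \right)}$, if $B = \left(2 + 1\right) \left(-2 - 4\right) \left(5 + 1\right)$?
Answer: $2519424$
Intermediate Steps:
$B = -108$ ($B = 3 \left(-6\right) 6 = \left(-18\right) 6 = -108$)
$D = -108$
$p{\left(l \right)} = - 2 l^{2}$ ($p{\left(l \right)} = - 2 l l = - 2 l^{2}$)
$\left(-12\right) 9 p{\left(D \right)} = \left(-12\right) 9 \left(- 2 \left(-108\right)^{2}\right) = - 108 \left(\left(-2\right) 11664\right) = \left(-108\right) \left(-23328\right) = 2519424$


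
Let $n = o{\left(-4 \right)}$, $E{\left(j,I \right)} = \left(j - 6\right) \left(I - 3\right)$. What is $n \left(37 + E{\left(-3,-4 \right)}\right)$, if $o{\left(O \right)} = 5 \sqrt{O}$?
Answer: $1000 i \approx 1000.0 i$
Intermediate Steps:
$E{\left(j,I \right)} = \left(-6 + j\right) \left(-3 + I\right)$
$n = 10 i$ ($n = 5 \sqrt{-4} = 5 \cdot 2 i = 10 i \approx 10.0 i$)
$n \left(37 + E{\left(-3,-4 \right)}\right) = 10 i \left(37 - -63\right) = 10 i \left(37 + \left(18 + 24 + 9 + 12\right)\right) = 10 i \left(37 + 63\right) = 10 i 100 = 1000 i$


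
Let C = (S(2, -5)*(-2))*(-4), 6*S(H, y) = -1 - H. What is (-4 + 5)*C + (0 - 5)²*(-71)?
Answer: -1779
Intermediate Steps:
S(H, y) = -⅙ - H/6 (S(H, y) = (-1 - H)/6 = -⅙ - H/6)
C = -4 (C = ((-⅙ - ⅙*2)*(-2))*(-4) = ((-⅙ - ⅓)*(-2))*(-4) = -½*(-2)*(-4) = 1*(-4) = -4)
(-4 + 5)*C + (0 - 5)²*(-71) = (-4 + 5)*(-4) + (0 - 5)²*(-71) = 1*(-4) + (-5)²*(-71) = -4 + 25*(-71) = -4 - 1775 = -1779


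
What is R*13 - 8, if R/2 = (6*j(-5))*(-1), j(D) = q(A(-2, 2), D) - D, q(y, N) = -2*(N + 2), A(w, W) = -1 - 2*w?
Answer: -1724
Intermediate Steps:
q(y, N) = -4 - 2*N (q(y, N) = -2*(2 + N) = -4 - 2*N)
j(D) = -4 - 3*D (j(D) = (-4 - 2*D) - D = -4 - 3*D)
R = -132 (R = 2*((6*(-4 - 3*(-5)))*(-1)) = 2*((6*(-4 + 15))*(-1)) = 2*((6*11)*(-1)) = 2*(66*(-1)) = 2*(-66) = -132)
R*13 - 8 = -132*13 - 8 = -1716 - 8 = -1724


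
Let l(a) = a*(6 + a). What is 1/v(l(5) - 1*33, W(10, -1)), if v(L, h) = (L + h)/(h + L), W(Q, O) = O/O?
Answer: 1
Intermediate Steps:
W(Q, O) = 1
v(L, h) = 1 (v(L, h) = (L + h)/(L + h) = 1)
1/v(l(5) - 1*33, W(10, -1)) = 1/1 = 1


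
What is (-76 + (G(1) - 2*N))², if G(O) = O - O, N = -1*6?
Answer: 4096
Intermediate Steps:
N = -6
G(O) = 0
(-76 + (G(1) - 2*N))² = (-76 + (0 - 2*(-6)))² = (-76 + (0 + 12))² = (-76 + 12)² = (-64)² = 4096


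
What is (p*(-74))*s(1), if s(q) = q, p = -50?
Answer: 3700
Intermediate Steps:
(p*(-74))*s(1) = -50*(-74)*1 = 3700*1 = 3700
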